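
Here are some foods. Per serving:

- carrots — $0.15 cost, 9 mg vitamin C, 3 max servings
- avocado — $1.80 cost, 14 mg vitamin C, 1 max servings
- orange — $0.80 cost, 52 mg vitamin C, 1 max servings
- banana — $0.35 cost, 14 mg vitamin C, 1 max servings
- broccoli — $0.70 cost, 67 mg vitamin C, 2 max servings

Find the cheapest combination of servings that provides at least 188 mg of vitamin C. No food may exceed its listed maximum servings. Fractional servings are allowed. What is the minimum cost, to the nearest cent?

Cost per mg of vitamin C: broccoli $0.0104, orange $0.0154, carrots $0.0167, banana $0.0250, avocado $0.1286.
Take 2 servings of broccoli: +134.0 mg vitamin C for $1.40 (total $1.40, still need 54.0 mg).
Take 1 serving of orange: +52.0 mg vitamin C for $0.80 (total $2.20, still need 2.0 mg).
Take 0.2222 servings of carrots: +2.0 mg vitamin C for $0.03 (total $2.23, still need 0.0 mg).
Greedy by cheapest-per-mg is optimal for a single linear constraint, so the minimum cost is $2.23.

$2.23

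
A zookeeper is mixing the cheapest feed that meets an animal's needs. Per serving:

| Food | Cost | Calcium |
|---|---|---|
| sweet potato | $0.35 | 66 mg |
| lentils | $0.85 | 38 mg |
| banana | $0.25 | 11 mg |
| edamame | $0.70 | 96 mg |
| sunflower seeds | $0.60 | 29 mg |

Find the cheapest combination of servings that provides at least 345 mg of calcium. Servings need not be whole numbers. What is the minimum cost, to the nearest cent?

Cost per mg of calcium: sweet potato $0.0053, edamame $0.0073, sunflower seeds $0.0207, lentils $0.0224, banana $0.0227.
With no serving limits, use only sweet potato: 345 mg / 66 mg = 5.227 servings × $0.35 = $1.83.

$1.83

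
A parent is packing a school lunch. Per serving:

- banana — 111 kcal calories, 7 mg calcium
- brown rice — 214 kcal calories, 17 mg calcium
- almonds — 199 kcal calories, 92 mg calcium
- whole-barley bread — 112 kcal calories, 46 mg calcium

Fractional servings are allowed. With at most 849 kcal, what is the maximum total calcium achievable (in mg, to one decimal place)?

392.5 mg

Calcium per kcal: almonds 0.4623, whole-barley bread 0.4107, brown rice 0.07944, banana 0.06306.
With no serving limits, spend the whole calories allowance on almonds: 849 kcal / 199 kcal × 92 mg = 392.5 mg.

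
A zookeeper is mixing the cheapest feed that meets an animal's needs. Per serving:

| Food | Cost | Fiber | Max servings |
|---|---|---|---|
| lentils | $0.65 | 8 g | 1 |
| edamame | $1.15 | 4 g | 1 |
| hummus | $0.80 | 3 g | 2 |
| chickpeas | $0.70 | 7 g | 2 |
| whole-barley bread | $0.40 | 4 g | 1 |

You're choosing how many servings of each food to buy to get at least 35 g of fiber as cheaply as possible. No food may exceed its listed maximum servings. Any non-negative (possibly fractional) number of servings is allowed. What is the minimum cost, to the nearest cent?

Cost per g of fiber: lentils $0.0813, chickpeas $0.1000, whole-barley bread $0.1000, hummus $0.2667, edamame $0.2875.
Take 1 serving of lentils: +8.0 g fiber for $0.65 (total $0.65, still need 27.0 g).
Take 2 servings of chickpeas: +14.0 g fiber for $1.40 (total $2.05, still need 13.0 g).
Take 1 serving of whole-barley bread: +4.0 g fiber for $0.40 (total $2.45, still need 9.0 g).
Take 2 servings of hummus: +6.0 g fiber for $1.60 (total $4.05, still need 3.0 g).
Take 0.75 servings of edamame: +3.0 g fiber for $0.86 (total $4.91, still need 0.0 g).
Greedy by cheapest-per-g is optimal for a single linear constraint, so the minimum cost is $4.91.

$4.91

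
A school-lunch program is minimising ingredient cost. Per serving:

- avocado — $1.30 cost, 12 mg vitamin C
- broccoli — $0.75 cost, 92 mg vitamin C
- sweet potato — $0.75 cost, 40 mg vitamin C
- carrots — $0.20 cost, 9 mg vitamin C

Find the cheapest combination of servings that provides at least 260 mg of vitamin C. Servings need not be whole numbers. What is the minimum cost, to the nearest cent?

$2.12

Cost per mg of vitamin C: broccoli $0.0082, sweet potato $0.0187, carrots $0.0222, avocado $0.1083.
With no serving limits, use only broccoli: 260 mg / 92 mg = 2.826 servings × $0.75 = $2.12.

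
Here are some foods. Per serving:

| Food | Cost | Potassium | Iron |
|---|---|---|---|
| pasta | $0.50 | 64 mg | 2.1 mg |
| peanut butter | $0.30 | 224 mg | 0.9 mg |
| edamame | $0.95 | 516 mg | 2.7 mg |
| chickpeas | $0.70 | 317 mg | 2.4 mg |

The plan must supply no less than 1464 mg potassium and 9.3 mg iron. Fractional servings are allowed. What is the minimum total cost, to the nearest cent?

Compare the cost at each extreme point of the feasible region.
pasta only: max(1464/64, 9.3/2.1) = 22.88 servings → $11.44.
peanut butter only: max(1464/224, 9.3/0.9) = 10.33 servings → $3.10.
edamame only: max(1464/516, 9.3/2.7) = 3.444 servings → $3.27.
chickpeas only: max(1464/317, 9.3/2.4) = 4.618 servings → $3.23.
pasta + peanut butter with both tight: 1.855 servings and 6.006 servings → $2.73.
pasta + edamame with both tight: 0.9289 servings and 2.722 servings → $3.05.
pasta + chickpeas: intersection lies outside the first quadrant.
peanut butter + edamame: the both-tight solution has a negative serving — not a feasible corner.
peanut butter + chickpeas with both tight: 2.241 servings and 3.034 servings → $2.80.
edamame + chickpeas with both tight: 1.478 servings and 2.212 servings → $2.95.
Cheapest feasible corner: $2.73.

$2.73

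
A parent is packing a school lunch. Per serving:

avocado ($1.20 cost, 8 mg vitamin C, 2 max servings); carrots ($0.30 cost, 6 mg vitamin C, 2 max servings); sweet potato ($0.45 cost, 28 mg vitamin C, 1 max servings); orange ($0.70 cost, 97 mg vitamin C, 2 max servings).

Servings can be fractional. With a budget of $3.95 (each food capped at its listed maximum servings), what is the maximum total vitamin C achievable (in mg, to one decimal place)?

Vitamin C per dollar: orange 138.6, sweet potato 62.22, carrots 20, avocado 6.667.
Take 2 servings of orange: spends $1.40, +194.0 mg vitamin C (running total 194.0 mg).
Take 1 serving of sweet potato: spends $0.45, +28.0 mg vitamin C (running total 222.0 mg).
Take 2 servings of carrots: spends $0.60, +12.0 mg vitamin C (running total 234.0 mg).
Take 1.25 servings of avocado: spends $1.50, +10.0 mg vitamin C (running total 244.0 mg).
Greedy by best ratio exhausts the cost allowance optimally: 244.0 mg.

244.0 mg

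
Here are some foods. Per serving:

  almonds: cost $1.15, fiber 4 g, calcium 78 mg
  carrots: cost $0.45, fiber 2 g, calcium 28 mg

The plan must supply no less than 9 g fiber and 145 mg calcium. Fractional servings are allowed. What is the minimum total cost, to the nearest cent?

$2.24

At the optimum either one food covers both requirements or two foods hit both targets exactly; no other combination can be cheaper.
almonds only: max(9/4, 145/78) = 2.25 servings → $2.59.
carrots only: max(9/2, 145/28) = 5.179 servings → $2.33.
almonds + carrots with both tight: 0.8636 servings and 2.773 servings → $2.24.
Cheapest feasible corner: $2.24.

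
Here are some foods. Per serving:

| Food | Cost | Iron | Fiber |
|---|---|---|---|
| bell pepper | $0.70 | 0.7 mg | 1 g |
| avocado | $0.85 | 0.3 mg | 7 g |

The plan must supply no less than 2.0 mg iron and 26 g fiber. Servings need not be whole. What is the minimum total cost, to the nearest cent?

At the optimum either one food covers both requirements or two foods hit both targets exactly; no other combination can be cheaper.
bell pepper only: max(2.0/0.7, 26/1) = 26 servings → $18.20.
avocado only: max(2.0/0.3, 26/7) = 6.667 servings → $5.67.
bell pepper + avocado with both tight: 1.348 servings and 3.522 servings → $3.94.
So the least-cost plan costs $3.94.

$3.94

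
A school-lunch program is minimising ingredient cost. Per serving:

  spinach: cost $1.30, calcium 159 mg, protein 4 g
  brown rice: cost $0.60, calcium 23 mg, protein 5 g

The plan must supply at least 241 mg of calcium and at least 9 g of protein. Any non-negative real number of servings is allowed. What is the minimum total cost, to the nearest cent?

$2.24

spinach only: max(241/159, 9/4) = 2.25 servings → $2.92.
brown rice only: max(241/23, 9/5) = 10.48 servings → $6.29.
spinach + brown rice with both tight: 1.42 servings and 0.6643 servings → $2.24.
The minimum over all feasible corners is $2.24.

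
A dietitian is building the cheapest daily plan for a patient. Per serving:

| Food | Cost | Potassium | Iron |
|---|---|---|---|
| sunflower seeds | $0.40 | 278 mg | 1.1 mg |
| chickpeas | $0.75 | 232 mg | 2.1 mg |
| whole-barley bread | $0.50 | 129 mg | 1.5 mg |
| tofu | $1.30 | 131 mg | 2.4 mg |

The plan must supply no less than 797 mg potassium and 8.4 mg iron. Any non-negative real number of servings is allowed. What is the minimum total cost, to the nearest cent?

sunflower seeds only: max(797/278, 8.4/1.1) = 7.636 servings → $3.05.
chickpeas only: max(797/232, 8.4/2.1) = 4 servings → $3.00.
whole-barley bread only: max(797/129, 8.4/1.5) = 6.178 servings → $3.09.
tofu only: max(797/131, 8.4/2.4) = 6.084 servings → $7.91.
sunflower seeds + chickpeas: intersection lies outside the first quadrant.
sunflower seeds + whole-barley bread with both tight: 0.4068 servings and 5.302 servings → $2.81.
sunflower seeds + tofu with both tight: 1.553 servings and 2.788 servings → $4.25.
chickpeas + whole-barley bread with both tight: 1.451 servings and 3.568 servings → $2.87.
chickpeas + tofu with both tight: 2.884 servings and 0.9766 servings → $3.43.
whole-barley bread + tofu: the both-tight solution has a negative serving — not a feasible corner.
Cheapest feasible corner: $2.81.

$2.81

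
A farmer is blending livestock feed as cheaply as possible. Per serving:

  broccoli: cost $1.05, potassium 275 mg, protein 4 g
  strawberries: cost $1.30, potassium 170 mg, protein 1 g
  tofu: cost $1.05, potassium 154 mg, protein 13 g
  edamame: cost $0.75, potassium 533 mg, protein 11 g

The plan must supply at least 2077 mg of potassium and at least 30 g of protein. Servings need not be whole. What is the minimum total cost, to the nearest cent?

At the optimum either one food covers both requirements or two foods hit both targets exactly; no other combination can be cheaper.
broccoli only: max(2077/275, 30/4) = 7.553 servings → $7.93.
strawberries only: max(2077/170, 30/1) = 30 servings → $39.00.
tofu only: max(2077/154, 30/13) = 13.49 servings → $14.16.
edamame only: max(2077/533, 30/11) = 3.897 servings → $2.92.
broccoli + strawberries with both tight: 7.464 servings and 0.1432 servings → $8.02.
broccoli + tofu with both targets exact would need a negative amount; discard.
broccoli + edamame: intersection lies outside the first quadrant.
strawberries + tofu with both tight: 10.89 servings and 1.47 servings → $15.70.
strawberries + edamame with both tight: 5.129 servings and 2.261 servings → $8.36.
tofu + edamame with both targets exact would need a negative amount; discard.
The minimum over all feasible corners is $2.92.

$2.92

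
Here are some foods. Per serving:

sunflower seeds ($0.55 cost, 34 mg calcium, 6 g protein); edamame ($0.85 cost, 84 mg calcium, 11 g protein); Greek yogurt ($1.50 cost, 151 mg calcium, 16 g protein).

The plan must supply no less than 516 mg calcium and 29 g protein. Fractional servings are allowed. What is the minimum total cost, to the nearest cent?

$5.13

With two linear requirements the optimum uses one or two foods; enumerate the corners.
sunflower seeds only: max(516/34, 29/6) = 15.18 servings → $8.35.
edamame only: max(516/84, 29/11) = 6.143 servings → $5.22.
Greek yogurt only: max(516/151, 29/16) = 3.417 servings → $5.13.
sunflower seeds + edamame with both targets exact would need a negative amount; discard.
sunflower seeds + Greek yogurt with both targets exact would need a negative amount; discard.
edamame + Greek yogurt: the both-tight solution has a negative serving — not a feasible corner.
The minimum over all feasible corners is $5.13.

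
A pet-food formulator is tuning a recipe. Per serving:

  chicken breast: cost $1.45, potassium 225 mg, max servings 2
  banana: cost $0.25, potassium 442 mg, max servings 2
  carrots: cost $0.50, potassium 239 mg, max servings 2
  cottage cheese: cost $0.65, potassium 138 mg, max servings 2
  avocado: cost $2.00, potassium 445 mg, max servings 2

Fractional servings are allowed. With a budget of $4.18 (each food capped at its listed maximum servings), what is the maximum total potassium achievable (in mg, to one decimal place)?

Potassium per dollar: banana 1768, carrots 478, avocado 222.5, cottage cheese 212.3, chicken breast 155.2.
Take 2 servings of banana: spends $0.50, +884.0 mg potassium (running total 884.0 mg).
Take 2 servings of carrots: spends $1.00, +478.0 mg potassium (running total 1362.0 mg).
Take 1.34 servings of avocado: spends $2.68, +596.3 mg potassium (running total 1958.3 mg).
Filling greedily by potassium-per-dollar is optimal for one linear limit, giving 1958.3 mg.

1958.3 mg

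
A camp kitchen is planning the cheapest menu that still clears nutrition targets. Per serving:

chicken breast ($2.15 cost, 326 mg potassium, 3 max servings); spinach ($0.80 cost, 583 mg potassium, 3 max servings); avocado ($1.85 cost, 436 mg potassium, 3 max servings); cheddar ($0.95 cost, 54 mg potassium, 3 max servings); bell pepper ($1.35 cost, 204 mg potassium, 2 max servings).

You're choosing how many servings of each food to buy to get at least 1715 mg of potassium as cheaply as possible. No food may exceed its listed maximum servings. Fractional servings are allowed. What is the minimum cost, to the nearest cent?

$2.35

Cost per mg of potassium: spinach $0.0014, avocado $0.0042, chicken breast $0.0066, bell pepper $0.0066, cheddar $0.0176.
Take 2.942 servings of spinach: +1715.0 mg potassium for $2.35 (total $2.35, still need 0.0 mg).
Filling from the cheapest source first is optimal under one linear minimum: $2.35.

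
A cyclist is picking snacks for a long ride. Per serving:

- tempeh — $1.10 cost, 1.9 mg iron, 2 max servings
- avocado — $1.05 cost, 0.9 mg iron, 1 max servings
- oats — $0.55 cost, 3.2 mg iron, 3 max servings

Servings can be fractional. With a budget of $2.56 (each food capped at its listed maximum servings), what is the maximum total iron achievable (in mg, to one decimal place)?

11.2 mg

Iron per dollar: oats 5.818, tempeh 1.727, avocado 0.8571.
Take 3 servings of oats: spends $1.65, +9.6 mg iron (running total 9.6 mg).
Take 0.8273 servings of tempeh: spends $0.91, +1.6 mg iron (running total 11.2 mg).
Filling greedily by iron-per-dollar is optimal for one linear limit, giving 11.2 mg.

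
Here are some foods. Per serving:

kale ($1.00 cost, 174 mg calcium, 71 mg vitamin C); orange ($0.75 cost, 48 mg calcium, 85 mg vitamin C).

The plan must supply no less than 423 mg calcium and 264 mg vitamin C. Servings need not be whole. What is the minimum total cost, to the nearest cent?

$3.09

An LP optimum is at a vertex; with two nutrient constraints at most two foods are used. Check each candidate.
kale only: max(423/174, 264/71) = 3.718 servings → $3.72.
orange only: max(423/48, 264/85) = 8.812 servings → $6.61.
kale + orange with both tight: 2.046 servings and 1.397 servings → $3.09.
So the least-cost plan costs $3.09.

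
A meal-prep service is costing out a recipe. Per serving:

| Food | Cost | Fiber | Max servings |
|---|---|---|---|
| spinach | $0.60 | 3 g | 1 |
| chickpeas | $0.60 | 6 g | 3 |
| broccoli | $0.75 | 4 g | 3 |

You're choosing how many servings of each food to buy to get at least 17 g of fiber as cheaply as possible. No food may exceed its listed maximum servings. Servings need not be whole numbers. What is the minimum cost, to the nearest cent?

$1.70

Cost per g of fiber: chickpeas $0.1000, broccoli $0.1875, spinach $0.2000.
Take 2.833 servings of chickpeas: +17.0 g fiber for $1.70 (total $1.70, still need 0.0 g).
Greedy by cheapest-per-g is optimal for a single linear constraint, so the minimum cost is $1.70.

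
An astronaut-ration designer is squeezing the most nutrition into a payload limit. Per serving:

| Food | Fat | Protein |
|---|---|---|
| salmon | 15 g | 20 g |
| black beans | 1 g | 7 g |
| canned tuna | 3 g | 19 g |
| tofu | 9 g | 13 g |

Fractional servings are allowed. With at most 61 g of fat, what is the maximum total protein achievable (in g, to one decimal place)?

427.0 g

Protein per g fat: black beans 7, canned tuna 6.333, tofu 1.444, salmon 1.333.
With no serving limits, spend the whole fat allowance on black beans: 61 g / 1 g × 7 g = 427.0 g.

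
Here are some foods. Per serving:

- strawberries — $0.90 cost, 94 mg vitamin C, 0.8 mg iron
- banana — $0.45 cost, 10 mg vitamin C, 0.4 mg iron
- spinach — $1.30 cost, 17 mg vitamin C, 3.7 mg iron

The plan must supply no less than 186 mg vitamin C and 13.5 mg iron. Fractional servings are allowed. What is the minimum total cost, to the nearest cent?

$5.59

Compare the cost at each extreme point of the feasible region.
strawberries only: max(186/94, 13.5/0.8) = 16.88 servings → $15.19.
banana only: max(186/10, 13.5/0.4) = 33.75 servings → $15.19.
spinach only: max(186/17, 13.5/3.7) = 10.94 servings → $14.22.
strawberries + banana: intersection lies outside the first quadrant.
strawberries + spinach with both tight: 1.373 servings and 3.352 servings → $5.59.
banana + spinach with both tight: 15.19 servings and 2.007 servings → $9.44.
So the least-cost plan costs $5.59.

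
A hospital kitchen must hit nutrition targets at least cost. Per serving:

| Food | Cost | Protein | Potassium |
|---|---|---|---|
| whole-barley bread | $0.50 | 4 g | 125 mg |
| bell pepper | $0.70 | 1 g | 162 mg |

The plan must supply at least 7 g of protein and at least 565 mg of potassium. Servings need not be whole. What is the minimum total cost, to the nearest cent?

Two binding constraints pin down two serving amounts, so the optimal mix uses at most two foods. The candidates are each food alone (scaled to the tighter of protein/potassium) and each pair with both constraints tight.
whole-barley bread only: max(7/4, 565/125) = 4.52 servings → $2.26.
bell pepper only: max(7/1, 565/162) = 7 servings → $4.90.
whole-barley bread + bell pepper with both tight: 1.088 servings and 2.648 servings → $2.40.
Cheapest feasible corner: $2.26.

$2.26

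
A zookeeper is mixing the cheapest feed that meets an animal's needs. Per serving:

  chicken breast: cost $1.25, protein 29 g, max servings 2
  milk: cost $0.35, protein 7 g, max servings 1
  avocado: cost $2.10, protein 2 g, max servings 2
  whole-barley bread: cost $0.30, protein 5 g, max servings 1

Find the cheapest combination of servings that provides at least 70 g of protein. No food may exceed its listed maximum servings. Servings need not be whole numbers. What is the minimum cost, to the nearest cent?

$3.15

Cost per g of protein: chicken breast $0.0431, milk $0.0500, whole-barley bread $0.0600, avocado $1.0500.
Take 2 servings of chicken breast: +58.0 g protein for $2.50 (total $2.50, still need 12.0 g).
Take 1 serving of milk: +7.0 g protein for $0.35 (total $2.85, still need 5.0 g).
Take 1 serving of whole-barley bread: +5.0 g protein for $0.30 (total $3.15, still need 0.0 g).
Greedy by cheapest-per-g is optimal for a single linear constraint, so the minimum cost is $3.15.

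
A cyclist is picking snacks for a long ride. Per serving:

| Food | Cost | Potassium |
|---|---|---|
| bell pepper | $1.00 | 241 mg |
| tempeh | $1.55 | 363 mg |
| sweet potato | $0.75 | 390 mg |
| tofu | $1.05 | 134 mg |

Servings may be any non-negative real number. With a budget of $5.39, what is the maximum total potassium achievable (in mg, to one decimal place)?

Potassium per dollar: sweet potato 520, bell pepper 241, tempeh 234.2, tofu 127.6.
With no serving limits, spend the whole cost allowance on sweet potato: $5.39 / $0.75 × 390 mg = 2802.8 mg.

2802.8 mg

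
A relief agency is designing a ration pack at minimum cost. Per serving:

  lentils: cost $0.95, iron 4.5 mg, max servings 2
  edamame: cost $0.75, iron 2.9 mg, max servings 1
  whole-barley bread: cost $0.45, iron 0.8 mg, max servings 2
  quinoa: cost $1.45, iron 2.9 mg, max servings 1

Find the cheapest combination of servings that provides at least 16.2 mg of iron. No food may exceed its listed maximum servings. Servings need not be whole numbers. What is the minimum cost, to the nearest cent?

Cost per mg of iron: lentils $0.2111, edamame $0.2586, quinoa $0.5000, whole-barley bread $0.5625.
Take 2 servings of lentils: +9.0 mg iron for $1.90 (total $1.90, still need 7.2 mg).
Take 1 serving of edamame: +2.9 mg iron for $0.75 (total $2.65, still need 4.3 mg).
Take 1 serving of quinoa: +2.9 mg iron for $1.45 (total $4.10, still need 1.4 mg).
Take 1.75 servings of whole-barley bread: +1.4 mg iron for $0.79 (total $4.89, still need 0.0 mg).
Filling from the cheapest source first is optimal under one linear minimum: $4.89.

$4.89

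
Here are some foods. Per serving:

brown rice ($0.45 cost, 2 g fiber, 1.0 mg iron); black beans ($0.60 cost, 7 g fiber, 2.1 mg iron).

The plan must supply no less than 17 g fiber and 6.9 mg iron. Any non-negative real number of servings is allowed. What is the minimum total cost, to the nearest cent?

An LP optimum is at a vertex; with two nutrient constraints at most two foods are used. Check each candidate.
brown rice only: max(17/2, 6.9/1.0) = 8.5 servings → $3.83.
black beans only: max(17/7, 6.9/2.1) = 3.286 servings → $1.97.
brown rice + black beans with both tight: 4.5 servings and 1.143 servings → $2.71.
So the least-cost plan costs $1.97.

$1.97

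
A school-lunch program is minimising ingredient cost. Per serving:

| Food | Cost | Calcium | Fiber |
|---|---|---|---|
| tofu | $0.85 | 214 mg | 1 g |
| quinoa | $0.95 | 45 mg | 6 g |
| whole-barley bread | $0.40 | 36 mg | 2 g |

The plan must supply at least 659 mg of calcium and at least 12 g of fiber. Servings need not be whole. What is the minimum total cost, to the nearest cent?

$3.81

A basic optimal solution has at most two foods positive. Try each food alone and each pair with both targets met exactly.
tofu only: max(659/214, 12/1) = 12 servings → $10.20.
quinoa only: max(659/45, 12/6) = 14.64 servings → $13.91.
whole-barley bread only: max(659/36, 12/2) = 18.31 servings → $7.32.
tofu + quinoa with both tight: 2.755 servings and 1.541 servings → $3.81.
tofu + whole-barley bread with both tight: 2.26 servings and 4.87 servings → $3.87.
quinoa + whole-barley bread with both targets exact would need a negative amount; discard.
So the least-cost plan costs $3.81.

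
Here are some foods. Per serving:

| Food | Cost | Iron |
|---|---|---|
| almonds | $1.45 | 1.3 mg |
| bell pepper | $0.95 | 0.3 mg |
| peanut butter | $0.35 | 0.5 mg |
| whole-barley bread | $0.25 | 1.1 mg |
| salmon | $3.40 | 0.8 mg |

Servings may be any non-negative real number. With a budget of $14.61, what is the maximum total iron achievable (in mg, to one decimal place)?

Iron per dollar: whole-barley bread 4.4, peanut butter 1.429, almonds 0.8966, bell pepper 0.3158, salmon 0.2353.
With no serving limits, spend the whole cost allowance on whole-barley bread: $14.61 / $0.25 × 1.1 mg = 64.3 mg.

64.3 mg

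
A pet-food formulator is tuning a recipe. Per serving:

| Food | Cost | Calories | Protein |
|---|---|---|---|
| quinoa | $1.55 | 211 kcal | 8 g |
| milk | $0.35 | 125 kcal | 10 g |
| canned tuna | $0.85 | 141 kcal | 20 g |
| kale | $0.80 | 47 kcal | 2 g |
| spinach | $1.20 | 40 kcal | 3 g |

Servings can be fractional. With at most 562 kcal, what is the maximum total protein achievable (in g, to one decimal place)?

79.7 g

Protein per kcal: canned tuna 0.1418, milk 0.08, spinach 0.075, kale 0.04255, quinoa 0.03791.
With no serving limits, spend the whole calories allowance on canned tuna: 562 kcal / 141 kcal × 20 g = 79.7 g.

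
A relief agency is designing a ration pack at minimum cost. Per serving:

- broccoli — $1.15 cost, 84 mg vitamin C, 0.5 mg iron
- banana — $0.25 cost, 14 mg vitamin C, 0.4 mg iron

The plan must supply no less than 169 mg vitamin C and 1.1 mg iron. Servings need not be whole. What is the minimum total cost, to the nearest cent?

Minimising a linear cost over {vitamin C ≥ 169, iron ≥ 1.1, servings ≥ 0} — the optimum is at a vertex, using one or two foods.
broccoli only: max(169/84, 1.1/0.5) = 2.2 servings → $2.53.
banana only: max(169/14, 1.1/0.4) = 12.07 servings → $3.02.
broccoli + banana with both tight: 1.962 servings and 0.297 servings → $2.33.
So the least-cost plan costs $2.33.

$2.33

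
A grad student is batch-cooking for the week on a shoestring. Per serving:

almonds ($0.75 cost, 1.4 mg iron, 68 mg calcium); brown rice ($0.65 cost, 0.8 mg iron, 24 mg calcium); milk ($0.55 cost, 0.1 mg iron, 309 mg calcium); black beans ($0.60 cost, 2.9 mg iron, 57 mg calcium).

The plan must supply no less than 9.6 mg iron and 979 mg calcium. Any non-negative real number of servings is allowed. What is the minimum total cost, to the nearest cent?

$3.35

At the optimum either one food covers both requirements or two foods hit both targets exactly; no other combination can be cheaper.
almonds only: max(9.6/1.4, 979/68) = 14.4 servings → $10.80.
brown rice only: max(9.6/0.8, 979/24) = 40.79 servings → $26.51.
milk only: max(9.6/0.1, 979/309) = 96 servings → $52.80.
black beans only: max(9.6/2.9, 979/57) = 17.18 servings → $10.31.
almonds + brown rice: intersection lies outside the first quadrant.
almonds + milk with both tight: 6.737 servings and 1.686 servings → $5.98.
almonds + black beans: the both-tight solution has a negative serving — not a feasible corner.
brown rice + milk with both tight: 11.72 servings and 2.258 servings → $8.86.
brown rice + black beans: intersection lies outside the first quadrant.
milk + black beans with both tight: 2.574 servings and 3.222 servings → $3.35.
So the least-cost plan costs $3.35.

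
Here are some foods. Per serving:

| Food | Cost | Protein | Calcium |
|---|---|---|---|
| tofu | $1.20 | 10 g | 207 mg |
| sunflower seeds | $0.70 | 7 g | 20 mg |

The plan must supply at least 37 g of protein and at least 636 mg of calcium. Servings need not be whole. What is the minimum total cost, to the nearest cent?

$4.29

tofu only: max(37/10, 636/207) = 3.7 servings → $4.44.
sunflower seeds only: max(37/7, 636/20) = 31.8 servings → $22.26.
tofu + sunflower seeds with both tight: 2.972 servings and 1.04 servings → $4.29.
So the least-cost plan costs $4.29.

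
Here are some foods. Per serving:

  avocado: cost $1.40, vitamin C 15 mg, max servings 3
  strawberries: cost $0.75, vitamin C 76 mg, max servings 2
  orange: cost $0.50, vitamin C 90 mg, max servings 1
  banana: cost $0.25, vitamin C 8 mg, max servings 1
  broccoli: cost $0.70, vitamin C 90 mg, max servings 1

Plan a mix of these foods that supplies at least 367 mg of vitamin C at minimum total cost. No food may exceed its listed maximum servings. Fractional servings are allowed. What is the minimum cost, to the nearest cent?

$5.47

Cost per mg of vitamin C: orange $0.0056, broccoli $0.0078, strawberries $0.0099, banana $0.0312, avocado $0.0933.
Take 1 serving of orange: +90.0 mg vitamin C for $0.50 (total $0.50, still need 277.0 mg).
Take 1 serving of broccoli: +90.0 mg vitamin C for $0.70 (total $1.20, still need 187.0 mg).
Take 2 servings of strawberries: +152.0 mg vitamin C for $1.50 (total $2.70, still need 35.0 mg).
Take 1 serving of banana: +8.0 mg vitamin C for $0.25 (total $2.95, still need 27.0 mg).
Take 1.8 servings of avocado: +27.0 mg vitamin C for $2.52 (total $5.47, still need 0.0 mg).
Greedy by cheapest-per-mg is optimal for a single linear constraint, so the minimum cost is $5.47.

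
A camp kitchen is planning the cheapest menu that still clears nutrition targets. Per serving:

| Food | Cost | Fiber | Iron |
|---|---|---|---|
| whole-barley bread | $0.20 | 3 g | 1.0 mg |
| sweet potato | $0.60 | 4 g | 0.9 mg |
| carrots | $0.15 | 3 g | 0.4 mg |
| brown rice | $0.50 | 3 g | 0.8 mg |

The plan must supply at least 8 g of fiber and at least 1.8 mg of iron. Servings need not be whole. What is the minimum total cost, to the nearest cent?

$0.46

An LP optimum is at a vertex; with two nutrient constraints at most two foods are used. Check each candidate.
whole-barley bread only: max(8/3, 1.8/1.0) = 2.667 servings → $0.53.
sweet potato only: max(8/4, 1.8/0.9) = 2 servings → $1.20.
carrots only: max(8/3, 1.8/0.4) = 4.5 servings → $0.68.
brown rice only: max(8/3, 1.8/0.8) = 2.667 servings → $1.33.
whole-barley bread + sweet potato with both tight: 0 servings and 2 servings → $1.20.
whole-barley bread + carrots with both tight: 1.222 servings and 1.444 servings → $0.46.
whole-barley bread + brown rice with both targets exact would need a negative amount; discard.
sweet potato + carrots with both tight: 2 servings and 0 servings → $1.20.
sweet potato + brown rice with both tight: 2 servings and 0 servings → $1.20.
carrots + brown rice with both tight: 0.8333 servings and 1.833 servings → $1.04.
The minimum over all feasible corners is $0.46.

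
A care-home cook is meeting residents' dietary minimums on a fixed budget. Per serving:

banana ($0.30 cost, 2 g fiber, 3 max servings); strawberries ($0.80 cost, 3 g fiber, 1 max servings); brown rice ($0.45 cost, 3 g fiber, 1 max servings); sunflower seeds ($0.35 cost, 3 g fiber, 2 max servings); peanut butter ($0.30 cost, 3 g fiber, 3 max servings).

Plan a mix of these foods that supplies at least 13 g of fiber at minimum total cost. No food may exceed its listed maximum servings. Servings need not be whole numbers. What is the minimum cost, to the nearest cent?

Cost per g of fiber: peanut butter $0.1000, sunflower seeds $0.1167, banana $0.1500, brown rice $0.1500, strawberries $0.2667.
Take 3 servings of peanut butter: +9.0 g fiber for $0.90 (total $0.90, still need 4.0 g).
Take 1.333 servings of sunflower seeds: +4.0 g fiber for $0.47 (total $1.37, still need 0.0 g).
Greedy by cheapest-per-g is optimal for a single linear constraint, so the minimum cost is $1.37.

$1.37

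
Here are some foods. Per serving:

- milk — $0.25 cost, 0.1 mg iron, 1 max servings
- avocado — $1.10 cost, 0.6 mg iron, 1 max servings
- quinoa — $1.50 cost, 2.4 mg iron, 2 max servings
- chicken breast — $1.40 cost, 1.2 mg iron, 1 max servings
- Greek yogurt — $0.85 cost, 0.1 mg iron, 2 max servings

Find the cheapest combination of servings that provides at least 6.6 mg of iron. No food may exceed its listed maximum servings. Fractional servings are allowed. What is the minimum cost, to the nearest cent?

Cost per mg of iron: quinoa $0.6250, chicken breast $1.1667, avocado $1.8333, milk $2.5000, Greek yogurt $8.5000.
Take 2 servings of quinoa: +4.8 mg iron for $3.00 (total $3.00, still need 1.8 mg).
Take 1 serving of chicken breast: +1.2 mg iron for $1.40 (total $4.40, still need 0.6 mg).
Take 1 serving of avocado: +0.6 mg iron for $1.10 (total $5.50, still need 0.0 mg).
Filling from the cheapest source first is optimal under one linear minimum: $5.50.

$5.50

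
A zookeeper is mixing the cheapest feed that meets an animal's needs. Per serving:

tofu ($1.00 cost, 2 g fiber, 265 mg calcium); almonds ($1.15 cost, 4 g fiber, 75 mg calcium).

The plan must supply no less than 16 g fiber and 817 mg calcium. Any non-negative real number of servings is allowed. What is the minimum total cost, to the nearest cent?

$5.57

This is a tiny linear program; its minimum lies at a vertex of the feasible set. List the vertices and price them.
tofu only: max(16/2, 817/265) = 8 servings → $8.00.
almonds only: max(16/4, 817/75) = 10.89 servings → $12.53.
tofu + almonds with both tight: 2.273 servings and 2.864 servings → $5.57.
So the least-cost plan costs $5.57.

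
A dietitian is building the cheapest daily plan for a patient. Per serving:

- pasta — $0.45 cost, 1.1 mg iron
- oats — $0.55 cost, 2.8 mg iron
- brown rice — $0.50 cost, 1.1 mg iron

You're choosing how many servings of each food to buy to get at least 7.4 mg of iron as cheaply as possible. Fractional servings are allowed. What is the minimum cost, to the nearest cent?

$1.45

Cost per mg of iron: oats $0.1964, pasta $0.4091, brown rice $0.4545.
With no serving limits, use only oats: 7.4 mg / 2.8 mg = 2.643 servings × $0.55 = $1.45.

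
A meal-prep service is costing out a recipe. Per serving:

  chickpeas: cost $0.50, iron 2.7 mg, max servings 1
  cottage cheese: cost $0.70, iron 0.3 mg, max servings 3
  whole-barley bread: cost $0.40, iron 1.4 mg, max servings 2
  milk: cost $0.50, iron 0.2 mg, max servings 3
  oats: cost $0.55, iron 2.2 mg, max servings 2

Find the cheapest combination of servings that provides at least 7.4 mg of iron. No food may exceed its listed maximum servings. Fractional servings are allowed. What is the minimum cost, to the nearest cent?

$1.69

Cost per mg of iron: chickpeas $0.1852, oats $0.2500, whole-barley bread $0.2857, cottage cheese $2.3333, milk $2.5000.
Take 1 serving of chickpeas: +2.7 mg iron for $0.50 (total $0.50, still need 4.7 mg).
Take 2 servings of oats: +4.4 mg iron for $1.10 (total $1.60, still need 0.3 mg).
Take 0.2143 servings of whole-barley bread: +0.3 mg iron for $0.09 (total $1.69, still need 0.0 mg).
Greedy by cheapest-per-mg is optimal for a single linear constraint, so the minimum cost is $1.69.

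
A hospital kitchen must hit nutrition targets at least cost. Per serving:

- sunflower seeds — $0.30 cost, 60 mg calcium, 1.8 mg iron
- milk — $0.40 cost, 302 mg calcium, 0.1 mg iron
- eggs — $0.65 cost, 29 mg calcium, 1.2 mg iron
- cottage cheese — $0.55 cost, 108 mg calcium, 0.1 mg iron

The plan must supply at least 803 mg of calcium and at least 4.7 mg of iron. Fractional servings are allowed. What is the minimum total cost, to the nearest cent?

Two binding constraints pin down two serving amounts, so the optimal mix uses at most two foods. The candidates are each food alone (scaled to the tighter of calcium/iron) and each pair with both constraints tight.
sunflower seeds only: max(803/60, 4.7/1.8) = 13.38 servings → $4.01.
milk only: max(803/302, 4.7/0.1) = 47 servings → $18.80.
eggs only: max(803/29, 4.7/1.2) = 27.69 servings → $18.00.
cottage cheese only: max(803/108, 4.7/0.1) = 47 servings → $25.85.
sunflower seeds + milk with both tight: 2.491 servings and 2.164 servings → $1.61.
sunflower seeds + eggs: the both-tight solution has a negative serving — not a feasible corner.
sunflower seeds + cottage cheese with both tight: 2.268 servings and 6.175 servings → $4.08.
milk + eggs with both tight: 2.301 servings and 3.725 servings → $3.34.
milk + cottage cheese with both targets exact would need a negative amount; discard.
eggs + cottage cheese with both tight: 3.373 servings and 6.53 servings → $5.78.
Cheapest feasible corner: $1.61.

$1.61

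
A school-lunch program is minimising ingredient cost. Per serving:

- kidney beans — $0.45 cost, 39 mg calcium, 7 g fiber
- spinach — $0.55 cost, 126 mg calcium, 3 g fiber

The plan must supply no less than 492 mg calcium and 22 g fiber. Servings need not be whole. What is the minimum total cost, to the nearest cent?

$2.62

At the optimum either one food covers both requirements or two foods hit both targets exactly; no other combination can be cheaper.
kidney beans only: max(492/39, 22/7) = 12.62 servings → $5.68.
spinach only: max(492/126, 22/3) = 7.333 servings → $4.03.
kidney beans + spinach with both tight: 1.694 servings and 3.38 servings → $2.62.
Cheapest feasible corner: $2.62.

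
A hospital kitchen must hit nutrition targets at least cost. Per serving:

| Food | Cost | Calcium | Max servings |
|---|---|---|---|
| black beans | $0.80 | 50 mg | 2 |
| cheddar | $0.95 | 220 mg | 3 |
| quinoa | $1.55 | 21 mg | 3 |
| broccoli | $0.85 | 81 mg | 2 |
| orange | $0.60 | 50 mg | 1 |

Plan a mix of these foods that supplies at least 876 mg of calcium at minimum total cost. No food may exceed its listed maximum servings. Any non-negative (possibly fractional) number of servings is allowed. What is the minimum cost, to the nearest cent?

Cost per mg of calcium: cheddar $0.0043, broccoli $0.0105, orange $0.0120, black beans $0.0160, quinoa $0.0738.
Take 3 servings of cheddar: +660.0 mg calcium for $2.85 (total $2.85, still need 216.0 mg).
Take 2 servings of broccoli: +162.0 mg calcium for $1.70 (total $4.55, still need 54.0 mg).
Take 1 serving of orange: +50.0 mg calcium for $0.60 (total $5.15, still need 4.0 mg).
Take 0.08 servings of black beans: +4.0 mg calcium for $0.06 (total $5.21, still need 0.0 mg).
Greedy by cheapest-per-mg is optimal for a single linear constraint, so the minimum cost is $5.21.

$5.21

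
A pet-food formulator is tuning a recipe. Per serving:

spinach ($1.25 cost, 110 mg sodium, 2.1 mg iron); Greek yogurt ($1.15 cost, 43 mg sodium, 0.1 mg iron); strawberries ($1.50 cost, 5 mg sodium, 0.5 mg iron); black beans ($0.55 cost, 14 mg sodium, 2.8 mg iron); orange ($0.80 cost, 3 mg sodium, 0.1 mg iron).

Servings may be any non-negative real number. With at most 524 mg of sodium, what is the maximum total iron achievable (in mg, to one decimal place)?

104.8 mg

Iron per mg sodium: black beans 0.2, strawberries 0.1, orange 0.03333, spinach 0.01909, Greek yogurt 0.002326.
With no serving limits, spend the whole sodium allowance on black beans: 524 mg / 14 mg × 2.8 mg = 104.8 mg.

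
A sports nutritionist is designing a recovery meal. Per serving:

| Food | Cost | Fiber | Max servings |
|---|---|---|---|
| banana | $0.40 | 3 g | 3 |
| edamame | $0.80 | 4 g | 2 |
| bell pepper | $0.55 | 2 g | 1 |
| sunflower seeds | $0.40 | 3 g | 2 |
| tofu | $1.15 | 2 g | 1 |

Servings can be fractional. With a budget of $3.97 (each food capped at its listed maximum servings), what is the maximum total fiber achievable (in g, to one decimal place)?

Fiber per dollar: banana 7.5, sunflower seeds 7.5, edamame 5, bell pepper 3.636, tofu 1.739.
Take 3 servings of banana: spends $1.20, +9.0 g fiber (running total 9.0 g).
Take 2 servings of sunflower seeds: spends $0.80, +6.0 g fiber (running total 15.0 g).
Take 2 servings of edamame: spends $1.60, +8.0 g fiber (running total 23.0 g).
Take 0.6727 servings of bell pepper: spends $0.37, +1.3 g fiber (running total 24.3 g).
Filling greedily by fiber-per-dollar is optimal for one linear limit, giving 24.3 g.

24.3 g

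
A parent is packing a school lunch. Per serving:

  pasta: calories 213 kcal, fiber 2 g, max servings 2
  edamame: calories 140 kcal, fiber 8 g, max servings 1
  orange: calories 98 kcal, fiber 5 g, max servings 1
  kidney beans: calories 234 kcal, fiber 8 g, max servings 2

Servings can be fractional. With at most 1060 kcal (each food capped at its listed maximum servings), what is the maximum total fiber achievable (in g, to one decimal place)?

32.3 g

Fiber per kcal: edamame 0.05714, orange 0.05102, kidney beans 0.03419, pasta 0.00939.
Take 1 serving of edamame: uses 140 kcal, +8.0 g fiber (running total 8.0 g).
Take 1 serving of orange: uses 98 kcal, +5.0 g fiber (running total 13.0 g).
Take 2 servings of kidney beans: uses 468 kcal, +16.0 g fiber (running total 29.0 g).
Take 1.662 servings of pasta: uses 354 kcal, +3.3 g fiber (running total 32.3 g).
Greedy by best ratio exhausts the calories allowance optimally: 32.3 g.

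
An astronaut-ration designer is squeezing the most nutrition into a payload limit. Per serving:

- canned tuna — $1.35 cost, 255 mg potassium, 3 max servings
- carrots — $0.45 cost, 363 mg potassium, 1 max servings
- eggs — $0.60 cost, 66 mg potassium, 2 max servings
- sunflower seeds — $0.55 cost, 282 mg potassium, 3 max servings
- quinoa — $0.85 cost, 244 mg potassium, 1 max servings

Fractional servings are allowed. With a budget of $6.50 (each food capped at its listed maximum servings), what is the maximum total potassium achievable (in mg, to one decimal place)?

2123.6 mg

Potassium per dollar: carrots 806.7, sunflower seeds 512.7, quinoa 287.1, canned tuna 188.9, eggs 110.
Take 1 serving of carrots: spends $0.45, +363.0 mg potassium (running total 363.0 mg).
Take 3 servings of sunflower seeds: spends $1.65, +846.0 mg potassium (running total 1209.0 mg).
Take 1 serving of quinoa: spends $0.85, +244.0 mg potassium (running total 1453.0 mg).
Take 2.63 servings of canned tuna: spends $3.55, +670.6 mg potassium (running total 2123.6 mg).
Filling greedily by potassium-per-dollar is optimal for one linear limit, giving 2123.6 mg.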